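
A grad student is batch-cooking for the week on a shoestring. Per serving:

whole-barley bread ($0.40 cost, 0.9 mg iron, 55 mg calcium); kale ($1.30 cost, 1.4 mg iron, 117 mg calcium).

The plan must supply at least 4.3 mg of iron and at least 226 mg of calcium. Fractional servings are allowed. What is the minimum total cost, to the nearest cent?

$1.91

The cheapest plan sits at a corner of the feasible region — with two constraints it uses at most two foods.
whole-barley bread only: max(4.3/0.9, 226/55) = 4.778 servings → $1.91.
kale only: max(4.3/1.4, 226/117) = 3.071 servings → $3.99.
whole-barley bread + kale with both targets exact would need a negative amount; discard.
So the least-cost plan costs $1.91.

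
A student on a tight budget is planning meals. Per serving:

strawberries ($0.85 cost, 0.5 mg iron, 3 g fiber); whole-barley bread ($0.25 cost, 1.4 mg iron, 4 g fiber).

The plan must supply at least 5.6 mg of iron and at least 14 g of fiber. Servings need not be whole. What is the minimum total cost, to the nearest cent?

$1.00

With two linear requirements the optimum uses one or two foods; enumerate the corners.
strawberries only: max(5.6/0.5, 14/3) = 11.2 servings → $9.52.
whole-barley bread only: max(5.6/1.4, 14/4) = 4 servings → $1.00.
strawberries + whole-barley bread with both targets exact would need a negative amount; discard.
So the least-cost plan costs $1.00.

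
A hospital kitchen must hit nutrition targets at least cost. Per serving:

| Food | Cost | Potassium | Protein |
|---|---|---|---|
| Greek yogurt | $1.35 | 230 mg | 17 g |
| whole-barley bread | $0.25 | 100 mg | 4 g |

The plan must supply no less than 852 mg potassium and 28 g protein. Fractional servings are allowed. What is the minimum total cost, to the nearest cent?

$2.13

A basic optimal solution has at most two foods positive. Try each food alone and each pair with both targets met exactly.
Greek yogurt only: max(852/230, 28/17) = 3.704 servings → $5.00.
whole-barley bread only: max(852/100, 28/4) = 8.52 servings → $2.13.
Greek yogurt + whole-barley bread: intersection lies outside the first quadrant.
So the least-cost plan costs $2.13.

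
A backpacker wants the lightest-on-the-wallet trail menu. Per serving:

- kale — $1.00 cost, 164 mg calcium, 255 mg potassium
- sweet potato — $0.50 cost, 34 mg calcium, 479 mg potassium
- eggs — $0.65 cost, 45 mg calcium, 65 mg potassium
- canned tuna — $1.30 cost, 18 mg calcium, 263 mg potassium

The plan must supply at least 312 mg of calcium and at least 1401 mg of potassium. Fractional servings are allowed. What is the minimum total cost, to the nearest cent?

The cheapest plan sits at a corner of the feasible region — with two constraints it uses at most two foods.
kale only: max(312/164, 1401/255) = 5.494 servings → $5.49.
sweet potato only: max(312/34, 1401/479) = 9.176 servings → $4.59.
eggs only: max(312/45, 1401/65) = 21.55 servings → $14.01.
canned tuna only: max(312/18, 1401/263) = 17.33 servings → $22.53.
kale + sweet potato with both tight: 1.457 servings and 2.149 servings → $2.53.
kale + eggs: the both-tight solution has a negative serving — not a feasible corner.
kale + canned tuna with both tight: 1.475 servings and 3.897 servings → $6.54.
sweet potato + eggs with both tight: 2.211 servings and 5.263 servings → $4.53.
sweet potato + canned tuna: intersection lies outside the first quadrant.
eggs + canned tuna with both tight: 5.329 servings and 4.01 servings → $8.68.
So the least-cost plan costs $2.53.

$2.53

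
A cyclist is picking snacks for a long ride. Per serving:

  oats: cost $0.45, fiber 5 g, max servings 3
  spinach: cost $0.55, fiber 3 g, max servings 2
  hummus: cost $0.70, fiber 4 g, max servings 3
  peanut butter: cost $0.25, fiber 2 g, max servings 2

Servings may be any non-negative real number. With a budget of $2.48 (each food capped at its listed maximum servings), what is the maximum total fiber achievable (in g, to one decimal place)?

Fiber per dollar: oats 11.11, peanut butter 8, hummus 5.714, spinach 5.455.
Take 3 servings of oats: spends $1.35, +15.0 g fiber (running total 15.0 g).
Take 2 servings of peanut butter: spends $0.50, +4.0 g fiber (running total 19.0 g).
Take 0.9 servings of hummus: spends $0.63, +3.6 g fiber (running total 22.6 g).
Greedy by best ratio exhausts the cost allowance optimally: 22.6 g.

22.6 g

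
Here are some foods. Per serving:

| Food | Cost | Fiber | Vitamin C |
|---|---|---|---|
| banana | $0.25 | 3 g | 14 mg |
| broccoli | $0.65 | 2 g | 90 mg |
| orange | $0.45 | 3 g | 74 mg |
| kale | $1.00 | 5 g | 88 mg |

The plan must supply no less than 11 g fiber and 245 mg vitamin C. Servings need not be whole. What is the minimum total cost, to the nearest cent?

Compare the cost at each extreme point of the feasible region.
banana only: max(11/3, 245/14) = 17.5 servings → $4.38.
broccoli only: max(11/2, 245/90) = 5.5 servings → $3.58.
orange only: max(11/3, 245/74) = 3.667 servings → $1.65.
kale only: max(11/5, 245/88) = 2.784 servings → $2.78.
banana + broccoli with both tight: 2.066 servings and 2.401 servings → $2.08.
banana + orange with both tight: 0.4389 servings and 3.228 servings → $1.56.
banana + kale: the both-tight solution has a negative serving — not a feasible corner.
broccoli + orange: the both-tight solution has a negative serving — not a feasible corner.
broccoli + kale with both tight: 0.938 servings and 1.825 servings → $2.43.
orange + kale with both tight: 2.425 servings and 0.7453 servings → $1.84.
So the least-cost plan costs $1.56.

$1.56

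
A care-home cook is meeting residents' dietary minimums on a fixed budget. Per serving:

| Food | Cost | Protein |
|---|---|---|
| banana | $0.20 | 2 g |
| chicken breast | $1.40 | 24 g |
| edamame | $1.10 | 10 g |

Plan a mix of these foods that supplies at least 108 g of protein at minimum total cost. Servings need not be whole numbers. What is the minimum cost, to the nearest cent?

$6.30

Cost per g of protein: chicken breast $0.0583, banana $0.1000, edamame $0.1100.
With no serving limits, use only chicken breast: 108 g / 24 g = 4.5 servings × $1.40 = $6.30.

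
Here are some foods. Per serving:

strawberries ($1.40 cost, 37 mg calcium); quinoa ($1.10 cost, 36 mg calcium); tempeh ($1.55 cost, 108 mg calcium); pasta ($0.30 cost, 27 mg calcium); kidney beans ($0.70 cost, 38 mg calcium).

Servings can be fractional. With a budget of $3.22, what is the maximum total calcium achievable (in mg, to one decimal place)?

Calcium per dollar: pasta 90, tempeh 69.68, kidney beans 54.29, quinoa 32.73, strawberries 26.43.
With no serving limits, spend the whole cost allowance on pasta: $3.22 / $0.30 × 27 mg = 289.8 mg.

289.8 mg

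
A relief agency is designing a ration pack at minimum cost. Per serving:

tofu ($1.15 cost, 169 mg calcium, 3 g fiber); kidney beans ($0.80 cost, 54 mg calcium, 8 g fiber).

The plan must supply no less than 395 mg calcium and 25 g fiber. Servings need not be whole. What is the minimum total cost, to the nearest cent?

$3.79

An LP optimum is at a vertex; with two nutrient constraints at most two foods are used. Check each candidate.
tofu only: max(395/169, 25/3) = 8.333 servings → $9.58.
kidney beans only: max(395/54, 25/8) = 7.315 servings → $5.85.
tofu + kidney beans with both tight: 1.521 servings and 2.555 servings → $3.79.
Cheapest feasible corner: $3.79.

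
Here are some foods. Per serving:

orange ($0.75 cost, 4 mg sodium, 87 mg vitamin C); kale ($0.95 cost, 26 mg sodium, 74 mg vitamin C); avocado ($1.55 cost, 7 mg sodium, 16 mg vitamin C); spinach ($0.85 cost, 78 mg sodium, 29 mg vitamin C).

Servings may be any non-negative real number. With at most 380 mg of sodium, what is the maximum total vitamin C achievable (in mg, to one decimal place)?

Vitamin C per mg sodium: orange 21.75, kale 2.846, avocado 2.286, spinach 0.3718.
With no serving limits, spend the whole sodium allowance on orange: 380 mg / 4 mg × 87 mg = 8265.0 mg.

8265.0 mg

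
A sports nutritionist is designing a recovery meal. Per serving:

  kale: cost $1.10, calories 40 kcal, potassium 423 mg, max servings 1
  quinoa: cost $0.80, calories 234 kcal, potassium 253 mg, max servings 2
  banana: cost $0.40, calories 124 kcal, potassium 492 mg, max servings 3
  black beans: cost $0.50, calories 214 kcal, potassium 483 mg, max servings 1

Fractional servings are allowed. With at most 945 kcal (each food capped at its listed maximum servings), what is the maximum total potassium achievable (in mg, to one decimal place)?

2726.9 mg

Potassium per kcal: kale 10.57, banana 3.968, black beans 2.257, quinoa 1.081.
Take 1 serving of kale: uses 40 kcal, +423.0 mg potassium (running total 423.0 mg).
Take 3 servings of banana: uses 372 kcal, +1476.0 mg potassium (running total 1899.0 mg).
Take 1 serving of black beans: uses 214 kcal, +483.0 mg potassium (running total 2382.0 mg).
Take 1.363 servings of quinoa: uses 319 kcal, +344.9 mg potassium (running total 2726.9 mg).
Filling greedily by potassium-per-kcal is optimal for one linear limit, giving 2726.9 mg.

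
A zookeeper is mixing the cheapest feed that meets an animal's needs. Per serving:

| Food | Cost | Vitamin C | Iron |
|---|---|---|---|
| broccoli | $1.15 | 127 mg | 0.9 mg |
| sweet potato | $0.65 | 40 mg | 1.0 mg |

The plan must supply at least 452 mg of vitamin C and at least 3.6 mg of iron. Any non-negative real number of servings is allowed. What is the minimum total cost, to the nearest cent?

Check every corner: each single food scaled to meet both minima, and each pair solved so both constraints bind.
broccoli only: max(452/127, 3.6/0.9) = 4 servings → $4.60.
sweet potato only: max(452/40, 3.6/1.0) = 11.3 servings → $7.34.
broccoli + sweet potato with both tight: 3.385 servings and 0.5538 servings → $4.25.
The minimum over all feasible corners is $4.25.

$4.25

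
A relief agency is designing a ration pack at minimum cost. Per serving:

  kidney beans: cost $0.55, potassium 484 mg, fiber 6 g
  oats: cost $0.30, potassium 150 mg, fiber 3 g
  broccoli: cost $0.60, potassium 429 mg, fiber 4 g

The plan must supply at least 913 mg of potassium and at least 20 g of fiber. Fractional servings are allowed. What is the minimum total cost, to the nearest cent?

$1.83

For a min-cost LP with two ≥-constraints, a basic feasible solution has at most two positive variables.
kidney beans only: max(913/484, 20/6) = 3.333 servings → $1.83.
oats only: max(913/150, 20/3) = 6.667 servings → $2.00.
broccoli only: max(913/429, 20/4) = 5 servings → $3.00.
kidney beans + oats: intersection lies outside the first quadrant.
kidney beans + broccoli with both targets exact would need a negative amount; discard.
oats + broccoli: the both-tight solution has a negative serving — not a feasible corner.
So the least-cost plan costs $1.83.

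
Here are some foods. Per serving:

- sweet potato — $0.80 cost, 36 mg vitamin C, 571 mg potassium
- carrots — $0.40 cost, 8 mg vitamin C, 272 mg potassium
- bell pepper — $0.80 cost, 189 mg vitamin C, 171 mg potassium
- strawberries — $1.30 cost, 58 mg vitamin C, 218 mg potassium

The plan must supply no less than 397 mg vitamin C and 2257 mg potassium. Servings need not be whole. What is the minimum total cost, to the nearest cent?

An LP optimum is at a vertex; with two nutrient constraints at most two foods are used. Check each candidate.
sweet potato only: max(397/36, 2257/571) = 11.03 servings → $8.82.
carrots only: max(397/8, 2257/272) = 49.62 servings → $19.85.
bell pepper only: max(397/189, 2257/171) = 13.2 servings → $10.56.
strawberries only: max(397/58, 2257/218) = 10.35 servings → $13.46.
sweet potato + carrots: intersection lies outside the first quadrant.
sweet potato + bell pepper with both tight: 3.525 servings and 1.429 servings → $3.96.
sweet potato + strawberries with both tight: 1.755 servings and 5.755 servings → $8.89.
carrots + bell pepper with both tight: 7.168 servings and 1.797 servings → $4.30.
carrots + strawberries with both tight: 3.161 servings and 6.409 servings → $9.60.
bell pepper + strawberries: the both-tight solution has a negative serving — not a feasible corner.
The minimum over all feasible corners is $3.96.

$3.96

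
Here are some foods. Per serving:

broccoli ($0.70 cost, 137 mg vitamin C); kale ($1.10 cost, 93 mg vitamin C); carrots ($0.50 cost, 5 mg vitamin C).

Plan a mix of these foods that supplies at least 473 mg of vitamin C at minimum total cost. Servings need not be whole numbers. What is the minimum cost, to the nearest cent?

Cost per mg of vitamin C: broccoli $0.0051, kale $0.0118, carrots $0.1000.
With no serving limits, use only broccoli: 473 mg / 137 mg = 3.453 servings × $0.70 = $2.42.

$2.42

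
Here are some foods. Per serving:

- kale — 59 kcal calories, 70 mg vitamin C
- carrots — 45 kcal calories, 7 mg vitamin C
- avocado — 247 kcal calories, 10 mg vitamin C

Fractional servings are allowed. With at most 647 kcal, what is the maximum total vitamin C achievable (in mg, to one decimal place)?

767.6 mg

Vitamin C per kcal: kale 1.186, carrots 0.1556, avocado 0.04049.
With no serving limits, spend the whole calories allowance on kale: 647 kcal / 59 kcal × 70 mg = 767.6 mg.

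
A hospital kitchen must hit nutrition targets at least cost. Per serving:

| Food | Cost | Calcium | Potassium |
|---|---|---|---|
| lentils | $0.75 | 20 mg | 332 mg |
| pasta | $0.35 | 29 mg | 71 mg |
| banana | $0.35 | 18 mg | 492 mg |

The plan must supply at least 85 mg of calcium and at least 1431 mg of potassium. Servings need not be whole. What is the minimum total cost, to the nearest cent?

$1.39

With two linear requirements the optimum uses one or two foods; enumerate the corners.
lentils only: max(85/20, 1431/332) = 4.31 servings → $3.23.
pasta only: max(85/29, 1431/71) = 20.15 servings → $7.05.
banana only: max(85/18, 1431/492) = 4.722 servings → $1.65.
lentils + pasta with both targets exact would need a negative amount; discard.
lentils + banana with both tight: 4.157 servings and 0.1035 servings → $3.15.
pasta + banana with both tight: 1.236 servings and 2.73 servings → $1.39.
So the least-cost plan costs $1.39.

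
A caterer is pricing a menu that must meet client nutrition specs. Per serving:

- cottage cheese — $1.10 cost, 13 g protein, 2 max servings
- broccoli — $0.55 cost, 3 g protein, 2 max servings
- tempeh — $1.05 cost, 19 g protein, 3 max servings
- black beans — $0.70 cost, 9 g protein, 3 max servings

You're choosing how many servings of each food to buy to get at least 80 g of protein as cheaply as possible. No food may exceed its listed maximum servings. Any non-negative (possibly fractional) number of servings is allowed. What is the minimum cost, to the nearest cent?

$4.94

Cost per g of protein: tempeh $0.0553, black beans $0.0778, cottage cheese $0.0846, broccoli $0.1833.
Take 3 servings of tempeh: +57.0 g protein for $3.15 (total $3.15, still need 23.0 g).
Take 2.556 servings of black beans: +23.0 g protein for $1.79 (total $4.94, still need 0.0 g).
Greedy by cheapest-per-g is optimal for a single linear constraint, so the minimum cost is $4.94.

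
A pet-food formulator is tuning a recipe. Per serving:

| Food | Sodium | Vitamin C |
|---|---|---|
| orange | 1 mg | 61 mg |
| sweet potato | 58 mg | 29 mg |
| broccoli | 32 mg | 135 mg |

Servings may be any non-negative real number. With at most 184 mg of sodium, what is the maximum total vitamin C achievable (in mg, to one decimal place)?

11224.0 mg

Vitamin C per mg sodium: orange 61, broccoli 4.219, sweet potato 0.5.
With no serving limits, spend the whole sodium allowance on orange: 184 mg / 1 mg × 61 mg = 11224.0 mg.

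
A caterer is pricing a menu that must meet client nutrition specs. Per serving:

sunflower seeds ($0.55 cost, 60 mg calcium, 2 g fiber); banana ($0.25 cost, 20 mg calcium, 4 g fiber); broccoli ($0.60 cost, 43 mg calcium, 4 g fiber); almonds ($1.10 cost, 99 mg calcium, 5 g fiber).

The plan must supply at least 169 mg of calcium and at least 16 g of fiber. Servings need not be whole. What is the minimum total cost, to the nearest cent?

$1.76

Two binding constraints pin down two serving amounts, so the optimal mix uses at most two foods. The candidates are each food alone (scaled to the tighter of calcium/fiber) and each pair with both constraints tight.
sunflower seeds only: max(169/60, 16/2) = 8 servings → $4.40.
banana only: max(169/20, 16/4) = 8.45 servings → $2.11.
broccoli only: max(169/43, 16/4) = 4 servings → $2.40.
almonds only: max(169/99, 16/5) = 3.2 servings → $3.52.
sunflower seeds + banana with both tight: 1.78 servings and 3.11 servings → $1.76.
sunflower seeds + broccoli with both targets exact would need a negative amount; discard.
sunflower seeds + almonds: intersection lies outside the first quadrant.
banana + broccoli with both tight: 0.1304 servings and 3.87 servings → $2.35.
banana + almonds with both tight: 2.497 servings and 1.203 servings → $1.95.
broccoli + almonds with both targets exact would need a negative amount; discard.
Cheapest feasible corner: $1.76.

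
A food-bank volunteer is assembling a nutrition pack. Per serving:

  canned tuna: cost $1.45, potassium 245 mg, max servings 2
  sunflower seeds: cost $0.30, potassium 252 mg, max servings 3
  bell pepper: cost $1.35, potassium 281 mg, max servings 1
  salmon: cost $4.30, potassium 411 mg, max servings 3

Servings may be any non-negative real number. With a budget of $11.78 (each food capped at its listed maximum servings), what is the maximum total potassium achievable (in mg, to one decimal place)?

2160.7 mg

Potassium per dollar: sunflower seeds 840, bell pepper 208.1, canned tuna 169, salmon 95.58.
Take 3 servings of sunflower seeds: spends $0.90, +756.0 mg potassium (running total 756.0 mg).
Take 1 serving of bell pepper: spends $1.35, +281.0 mg potassium (running total 1037.0 mg).
Take 2 servings of canned tuna: spends $2.90, +490.0 mg potassium (running total 1527.0 mg).
Take 1.542 servings of salmon: spends $6.63, +633.7 mg potassium (running total 2160.7 mg).
Greedy by best ratio exhausts the cost allowance optimally: 2160.7 mg.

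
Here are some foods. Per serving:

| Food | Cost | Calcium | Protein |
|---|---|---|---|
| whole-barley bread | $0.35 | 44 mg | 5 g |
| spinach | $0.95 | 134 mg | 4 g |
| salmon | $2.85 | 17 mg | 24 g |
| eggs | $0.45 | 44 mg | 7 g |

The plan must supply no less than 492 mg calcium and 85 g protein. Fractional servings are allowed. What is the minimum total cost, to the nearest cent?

$5.46

The cheapest plan sits at a corner of the feasible region — with two constraints it uses at most two foods.
whole-barley bread only: max(492/44, 85/5) = 17 servings → $5.95.
spinach only: max(492/134, 85/4) = 21.25 servings → $20.19.
salmon only: max(492/17, 85/24) = 28.94 servings → $82.48.
eggs only: max(492/44, 85/7) = 12.14 servings → $5.46.
whole-barley bread + spinach with both targets exact would need a negative amount; discard.
whole-barley bread + salmon with both tight: 10.67 servings and 1.318 servings → $7.49.
whole-barley bread + eggs: intersection lies outside the first quadrant.
spinach + salmon with both tight: 3.292 servings and 2.993 servings → $11.66.
spinach + eggs: the both-tight solution has a negative serving — not a feasible corner.
salmon + eggs with both tight: 0.3159 servings and 11.06 servings → $5.88.
So the least-cost plan costs $5.46.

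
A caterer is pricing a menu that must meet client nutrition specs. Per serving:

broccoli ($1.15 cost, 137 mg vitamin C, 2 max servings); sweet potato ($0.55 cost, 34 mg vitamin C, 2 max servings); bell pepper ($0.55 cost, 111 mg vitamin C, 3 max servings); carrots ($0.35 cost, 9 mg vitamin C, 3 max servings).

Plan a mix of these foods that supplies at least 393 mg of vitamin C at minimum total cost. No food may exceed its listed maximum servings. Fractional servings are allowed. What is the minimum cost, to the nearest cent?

$2.15

Cost per mg of vitamin C: bell pepper $0.0050, broccoli $0.0084, sweet potato $0.0162, carrots $0.0389.
Take 3 servings of bell pepper: +333.0 mg vitamin C for $1.65 (total $1.65, still need 60.0 mg).
Take 0.438 servings of broccoli: +60.0 mg vitamin C for $0.50 (total $2.15, still need 0.0 mg).
Greedy by cheapest-per-mg is optimal for a single linear constraint, so the minimum cost is $2.15.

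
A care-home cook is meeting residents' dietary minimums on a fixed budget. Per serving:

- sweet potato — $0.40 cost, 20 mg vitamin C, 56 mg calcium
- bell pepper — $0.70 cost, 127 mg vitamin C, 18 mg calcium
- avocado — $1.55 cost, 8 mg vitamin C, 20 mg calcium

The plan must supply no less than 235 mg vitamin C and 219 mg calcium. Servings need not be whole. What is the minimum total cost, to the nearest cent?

A basic optimal solution has at most two foods positive. Try each food alone and each pair with both targets met exactly.
sweet potato only: max(235/20, 219/56) = 11.75 servings → $4.70.
bell pepper only: max(235/127, 219/18) = 12.17 servings → $8.52.
avocado only: max(235/8, 219/20) = 29.38 servings → $45.53.
sweet potato + bell pepper with both tight: 3.493 servings and 1.3 servings → $2.31.
sweet potato + avocado: intersection lies outside the first quadrant.
bell pepper + avocado with both tight: 1.23 servings and 9.843 servings → $16.12.
So the least-cost plan costs $2.31.

$2.31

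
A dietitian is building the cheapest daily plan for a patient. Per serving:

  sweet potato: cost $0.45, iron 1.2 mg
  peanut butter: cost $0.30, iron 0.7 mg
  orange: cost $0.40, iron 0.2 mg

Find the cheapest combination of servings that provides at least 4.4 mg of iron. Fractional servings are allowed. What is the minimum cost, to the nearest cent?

Cost per mg of iron: sweet potato $0.3750, peanut butter $0.4286, orange $2.0000.
With no serving limits, use only sweet potato: 4.4 mg / 1.2 mg = 3.667 servings × $0.45 = $1.65.

$1.65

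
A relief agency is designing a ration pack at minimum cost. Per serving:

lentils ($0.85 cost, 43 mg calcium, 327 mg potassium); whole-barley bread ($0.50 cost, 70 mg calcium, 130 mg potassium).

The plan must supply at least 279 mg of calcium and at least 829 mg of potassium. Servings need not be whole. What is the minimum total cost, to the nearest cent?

Check every corner: each single food scaled to meet both minima, and each pair solved so both constraints bind.
lentils only: max(279/43, 829/327) = 6.488 servings → $5.52.
whole-barley bread only: max(279/70, 829/130) = 6.377 servings → $3.19.
lentils + whole-barley bread with both tight: 1.258 servings and 3.213 servings → $2.68.
Cheapest feasible corner: $2.68.

$2.68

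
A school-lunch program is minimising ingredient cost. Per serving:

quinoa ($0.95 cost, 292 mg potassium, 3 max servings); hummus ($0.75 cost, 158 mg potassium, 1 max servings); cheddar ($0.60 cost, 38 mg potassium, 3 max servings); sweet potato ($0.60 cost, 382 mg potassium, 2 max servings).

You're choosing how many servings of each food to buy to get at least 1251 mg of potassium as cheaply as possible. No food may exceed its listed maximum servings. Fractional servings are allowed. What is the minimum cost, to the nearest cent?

$2.78

Cost per mg of potassium: sweet potato $0.0016, quinoa $0.0033, hummus $0.0047, cheddar $0.0158.
Take 2 servings of sweet potato: +764.0 mg potassium for $1.20 (total $1.20, still need 487.0 mg).
Take 1.668 servings of quinoa: +487.0 mg potassium for $1.58 (total $2.78, still need 0.0 mg).
Greedy by cheapest-per-mg is optimal for a single linear constraint, so the minimum cost is $2.78.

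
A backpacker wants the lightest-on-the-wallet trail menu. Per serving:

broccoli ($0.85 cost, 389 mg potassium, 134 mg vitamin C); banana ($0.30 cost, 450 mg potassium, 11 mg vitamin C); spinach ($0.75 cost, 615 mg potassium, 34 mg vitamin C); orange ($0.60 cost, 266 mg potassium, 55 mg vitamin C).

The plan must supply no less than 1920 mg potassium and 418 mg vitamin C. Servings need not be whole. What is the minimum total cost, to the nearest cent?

$3.04

broccoli only: max(1920/389, 418/134) = 4.936 servings → $4.20.
banana only: max(1920/450, 418/11) = 38 servings → $11.40.
spinach only: max(1920/615, 418/34) = 12.29 servings → $9.22.
orange only: max(1920/266, 418/55) = 7.6 servings → $4.56.
broccoli + banana with both tight: 2.981 servings and 1.69 servings → $3.04.
broccoli + spinach with both tight: 2.772 servings and 1.368 servings → $3.38.
broccoli + orange with both tight: 0.3922 servings and 6.645 servings → $4.32.
banana + spinach: the both-tight solution has a negative serving — not a feasible corner.
banana + orange with both targets exact would need a negative amount; discard.
spinach + orange with both targets exact would need a negative amount; discard.
So the least-cost plan costs $3.04.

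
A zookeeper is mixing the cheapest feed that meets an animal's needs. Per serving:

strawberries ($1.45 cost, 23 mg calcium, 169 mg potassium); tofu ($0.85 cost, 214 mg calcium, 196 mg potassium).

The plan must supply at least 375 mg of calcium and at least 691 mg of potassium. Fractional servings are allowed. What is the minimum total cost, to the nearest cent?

An LP optimum is at a vertex; with two nutrient constraints at most two foods are used. Check each candidate.
strawberries only: max(375/23, 691/169) = 16.3 servings → $23.64.
tofu only: max(375/214, 691/196) = 3.526 servings → $3.00.
strawberries + tofu with both tight: 2.349 servings and 1.5 servings → $4.68.
So the least-cost plan costs $3.00.

$3.00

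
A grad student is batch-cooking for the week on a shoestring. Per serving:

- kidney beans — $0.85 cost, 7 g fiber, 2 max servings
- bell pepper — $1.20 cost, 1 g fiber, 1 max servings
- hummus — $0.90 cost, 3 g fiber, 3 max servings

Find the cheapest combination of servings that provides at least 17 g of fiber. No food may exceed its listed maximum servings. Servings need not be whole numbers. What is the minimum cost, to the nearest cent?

$2.60

Cost per g of fiber: kidney beans $0.1214, hummus $0.3000, bell pepper $1.2000.
Take 2 servings of kidney beans: +14.0 g fiber for $1.70 (total $1.70, still need 3.0 g).
Take 1 serving of hummus: +3.0 g fiber for $0.90 (total $2.60, still need 0.0 g).
Greedy by cheapest-per-g is optimal for a single linear constraint, so the minimum cost is $2.60.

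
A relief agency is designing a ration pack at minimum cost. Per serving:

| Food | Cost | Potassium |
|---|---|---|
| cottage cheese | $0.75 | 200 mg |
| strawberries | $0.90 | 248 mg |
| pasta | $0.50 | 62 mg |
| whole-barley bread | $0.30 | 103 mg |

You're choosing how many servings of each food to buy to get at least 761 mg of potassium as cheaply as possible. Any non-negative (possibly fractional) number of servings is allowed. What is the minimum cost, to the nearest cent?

Cost per mg of potassium: whole-barley bread $0.0029, strawberries $0.0036, cottage cheese $0.0037, pasta $0.0081.
With no serving limits, use only whole-barley bread: 761 mg / 103 mg = 7.388 servings × $0.30 = $2.22.

$2.22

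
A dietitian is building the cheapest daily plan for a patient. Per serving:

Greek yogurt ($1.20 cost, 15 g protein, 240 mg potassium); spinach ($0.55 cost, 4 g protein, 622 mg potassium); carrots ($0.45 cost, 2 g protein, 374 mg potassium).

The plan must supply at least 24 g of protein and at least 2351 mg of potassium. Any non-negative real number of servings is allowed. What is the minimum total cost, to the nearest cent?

$2.73

Minimising a linear cost over {protein ≥ 24, potassium ≥ 2351, servings ≥ 0} — the optimum is at a vertex, using one or two foods.
Greek yogurt only: max(24/15, 2351/240) = 9.796 servings → $11.76.
spinach only: max(24/4, 2351/622) = 6 servings → $3.30.
carrots only: max(24/2, 2351/374) = 12 servings → $5.40.
Greek yogurt + spinach with both tight: 0.66 servings and 3.525 servings → $2.73.
Greek yogurt + carrots with both tight: 0.8331 servings and 5.751 servings → $3.59.
spinach + carrots: the both-tight solution has a negative serving — not a feasible corner.
So the least-cost plan costs $2.73.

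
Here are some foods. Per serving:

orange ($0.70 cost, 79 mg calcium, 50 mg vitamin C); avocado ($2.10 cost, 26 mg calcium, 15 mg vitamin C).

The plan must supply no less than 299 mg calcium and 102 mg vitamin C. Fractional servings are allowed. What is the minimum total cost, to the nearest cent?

Compare the cost at each extreme point of the feasible region.
orange only: max(299/79, 102/50) = 3.785 servings → $2.65.
avocado only: max(299/26, 102/15) = 11.5 servings → $24.15.
orange + avocado with both targets exact would need a negative amount; discard.
Cheapest feasible corner: $2.65.

$2.65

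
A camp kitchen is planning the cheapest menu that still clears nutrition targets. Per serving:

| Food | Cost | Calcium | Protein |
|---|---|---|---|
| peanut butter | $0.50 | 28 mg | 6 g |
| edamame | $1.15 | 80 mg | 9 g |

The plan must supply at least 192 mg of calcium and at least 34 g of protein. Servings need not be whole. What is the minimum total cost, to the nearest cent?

$3.18

Minimising a linear cost over {calcium ≥ 192, protein ≥ 34, servings ≥ 0} — the optimum is at a vertex, using one or two foods.
peanut butter only: max(192/28, 34/6) = 6.857 servings → $3.43.
edamame only: max(192/80, 34/9) = 3.778 servings → $4.34.
peanut butter + edamame with both tight: 4.351 servings and 0.8772 servings → $3.18.
So the least-cost plan costs $3.18.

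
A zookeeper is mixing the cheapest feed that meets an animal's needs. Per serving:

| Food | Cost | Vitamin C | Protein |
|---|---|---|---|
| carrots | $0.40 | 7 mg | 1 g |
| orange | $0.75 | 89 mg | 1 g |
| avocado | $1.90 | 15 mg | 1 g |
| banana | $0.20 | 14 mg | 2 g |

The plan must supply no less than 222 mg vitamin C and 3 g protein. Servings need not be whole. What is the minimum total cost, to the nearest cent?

An LP optimum is at a vertex; with two nutrient constraints at most two foods are used. Check each candidate.
carrots only: max(222/7, 3/1) = 31.71 servings → $12.69.
orange only: max(222/89, 3/1) = 3 servings → $2.25.
avocado only: max(222/15, 3/1) = 14.8 servings → $28.12.
banana only: max(222/14, 3/2) = 15.86 servings → $3.17.
carrots + orange with both tight: 0.5488 servings and 2.451 servings → $2.06.
carrots + avocado: intersection lies outside the first quadrant.
carrots + banana (both tight): parallel constraints — no distinct corner.
orange + avocado with both tight: 2.392 servings and 0.6081 servings → $2.95.
orange + banana with both tight: 2.451 servings and 0.2744 servings → $1.89.
avocado + banana with both targets exact would need a negative amount; discard.
The minimum over all feasible corners is $1.89.

$1.89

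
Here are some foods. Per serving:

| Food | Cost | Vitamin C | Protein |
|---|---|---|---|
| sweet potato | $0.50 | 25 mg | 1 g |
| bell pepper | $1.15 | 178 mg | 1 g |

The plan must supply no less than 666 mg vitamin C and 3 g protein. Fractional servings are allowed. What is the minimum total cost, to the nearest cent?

$4.30

An LP optimum is at a vertex; with two nutrient constraints at most two foods are used. Check each candidate.
sweet potato only: max(666/25, 3/1) = 26.64 servings → $13.32.
bell pepper only: max(666/178, 3/1) = 3.742 servings → $4.30.
sweet potato + bell pepper: the both-tight solution has a negative serving — not a feasible corner.
So the least-cost plan costs $4.30.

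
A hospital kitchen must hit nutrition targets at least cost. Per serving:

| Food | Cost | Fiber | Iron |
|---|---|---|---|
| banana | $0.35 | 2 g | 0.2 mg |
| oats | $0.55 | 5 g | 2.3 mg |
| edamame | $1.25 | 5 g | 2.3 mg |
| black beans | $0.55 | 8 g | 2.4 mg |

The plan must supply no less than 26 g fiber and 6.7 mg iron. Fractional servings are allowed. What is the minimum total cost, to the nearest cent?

An LP optimum is at a vertex; with two nutrient constraints at most two foods are used. Check each candidate.
banana only: max(26/2, 6.7/0.2) = 33.5 servings → $11.72.
oats only: max(26/5, 6.7/2.3) = 5.2 servings → $2.86.
edamame only: max(26/5, 6.7/2.3) = 5.2 servings → $6.50.
black beans only: max(26/8, 6.7/2.4) = 3.25 servings → $1.79.
banana + oats with both tight: 7.306 servings and 2.278 servings → $3.81.
banana + edamame with both tight: 7.306 servings and 2.278 servings → $5.40.
banana + black beans with both tight: 2.75 servings and 2.562 servings → $2.37.
oats + edamame (both tight): parallel constraints — no distinct corner.
oats + black beans with both targets exact would need a negative amount; discard.
edamame + black beans with both targets exact would need a negative amount; discard.
So the least-cost plan costs $1.79.

$1.79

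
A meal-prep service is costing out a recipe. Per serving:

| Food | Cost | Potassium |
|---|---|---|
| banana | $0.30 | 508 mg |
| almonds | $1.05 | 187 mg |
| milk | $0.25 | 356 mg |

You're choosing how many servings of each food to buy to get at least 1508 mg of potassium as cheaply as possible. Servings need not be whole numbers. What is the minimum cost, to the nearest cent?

$0.89

Cost per mg of potassium: banana $0.0006, milk $0.0007, almonds $0.0056.
With no serving limits, use only banana: 1508 mg / 508 mg = 2.969 servings × $0.30 = $0.89.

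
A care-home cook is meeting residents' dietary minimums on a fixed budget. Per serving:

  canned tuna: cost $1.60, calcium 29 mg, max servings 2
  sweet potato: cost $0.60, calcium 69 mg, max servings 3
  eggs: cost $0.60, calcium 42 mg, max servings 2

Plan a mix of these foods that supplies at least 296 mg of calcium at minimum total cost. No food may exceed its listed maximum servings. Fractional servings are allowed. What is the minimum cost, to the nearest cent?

$3.28

Cost per mg of calcium: sweet potato $0.0087, eggs $0.0143, canned tuna $0.0552.
Take 3 servings of sweet potato: +207.0 mg calcium for $1.80 (total $1.80, still need 89.0 mg).
Take 2 servings of eggs: +84.0 mg calcium for $1.20 (total $3.00, still need 5.0 mg).
Take 0.1724 servings of canned tuna: +5.0 mg calcium for $0.28 (total $3.28, still need 0.0 mg).
Greedy by cheapest-per-mg is optimal for a single linear constraint, so the minimum cost is $3.28.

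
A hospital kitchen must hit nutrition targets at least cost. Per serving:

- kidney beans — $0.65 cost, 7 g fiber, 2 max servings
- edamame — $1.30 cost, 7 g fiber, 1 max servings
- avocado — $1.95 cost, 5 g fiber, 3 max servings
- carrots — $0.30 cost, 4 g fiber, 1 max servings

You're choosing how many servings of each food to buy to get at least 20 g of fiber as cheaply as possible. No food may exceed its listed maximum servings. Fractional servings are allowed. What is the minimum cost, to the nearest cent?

$1.97

Cost per g of fiber: carrots $0.0750, kidney beans $0.0929, edamame $0.1857, avocado $0.3900.
Take 1 serving of carrots: +4.0 g fiber for $0.30 (total $0.30, still need 16.0 g).
Take 2 servings of kidney beans: +14.0 g fiber for $1.30 (total $1.60, still need 2.0 g).
Take 0.2857 servings of edamame: +2.0 g fiber for $0.37 (total $1.97, still need 0.0 g).
Greedy by cheapest-per-g is optimal for a single linear constraint, so the minimum cost is $1.97.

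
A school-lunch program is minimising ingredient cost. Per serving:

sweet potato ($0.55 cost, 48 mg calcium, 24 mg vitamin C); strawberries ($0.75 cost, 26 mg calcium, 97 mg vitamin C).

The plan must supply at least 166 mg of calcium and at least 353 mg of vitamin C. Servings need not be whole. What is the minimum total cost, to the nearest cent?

Compare the cost at each extreme point of the feasible region.
sweet potato only: max(166/48, 353/24) = 14.71 servings → $8.09.
strawberries only: max(166/26, 353/97) = 6.385 servings → $4.79.
sweet potato + strawberries with both tight: 1.717 servings and 3.214 servings → $3.36.
The minimum over all feasible corners is $3.36.

$3.36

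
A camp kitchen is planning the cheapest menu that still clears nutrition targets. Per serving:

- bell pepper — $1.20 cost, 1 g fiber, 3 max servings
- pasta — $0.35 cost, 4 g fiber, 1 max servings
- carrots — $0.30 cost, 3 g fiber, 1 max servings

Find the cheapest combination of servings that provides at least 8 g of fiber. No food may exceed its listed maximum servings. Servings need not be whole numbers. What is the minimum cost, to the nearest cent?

$1.85

Cost per g of fiber: pasta $0.0875, carrots $0.1000, bell pepper $1.2000.
Take 1 serving of pasta: +4.0 g fiber for $0.35 (total $0.35, still need 4.0 g).
Take 1 serving of carrots: +3.0 g fiber for $0.30 (total $0.65, still need 1.0 g).
Take 1 serving of bell pepper: +1.0 g fiber for $1.20 (total $1.85, still need 0.0 g).
Filling from the cheapest source first is optimal under one linear minimum: $1.85.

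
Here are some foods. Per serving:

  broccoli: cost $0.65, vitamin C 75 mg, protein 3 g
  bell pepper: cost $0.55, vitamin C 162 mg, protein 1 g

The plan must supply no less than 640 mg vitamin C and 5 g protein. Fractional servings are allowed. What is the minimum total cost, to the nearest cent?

With two linear requirements the optimum uses one or two foods; enumerate the corners.
broccoli only: max(640/75, 5/3) = 8.533 servings → $5.55.
bell pepper only: max(640/162, 5/1) = 5 servings → $2.75.
broccoli + bell pepper with both tight: 0.4136 servings and 3.759 servings → $2.34.
The minimum over all feasible corners is $2.34.

$2.34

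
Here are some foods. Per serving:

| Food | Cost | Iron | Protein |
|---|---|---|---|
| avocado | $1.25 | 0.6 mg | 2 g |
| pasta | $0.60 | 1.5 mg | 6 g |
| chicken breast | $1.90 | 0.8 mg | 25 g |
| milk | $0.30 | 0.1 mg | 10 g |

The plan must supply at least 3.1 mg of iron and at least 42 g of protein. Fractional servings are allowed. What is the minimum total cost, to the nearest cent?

$2.04

The cheapest plan sits at a corner of the feasible region — with two constraints it uses at most two foods.
avocado only: max(3.1/0.6, 42/2) = 21 servings → $26.25.
pasta only: max(3.1/1.5, 42/6) = 7 servings → $4.20.
chicken breast only: max(3.1/0.8, 42/25) = 3.875 servings → $7.36.
milk only: max(3.1/0.1, 42/10) = 31 servings → $9.30.
avocado + pasta with both targets exact would need a negative amount; discard.
avocado + chicken breast with both tight: 3.276 servings and 1.418 servings → $6.79.
avocado + milk with both tight: 4.621 servings and 3.276 servings → $6.76.
pasta + chicken breast with both tight: 1.343 servings and 1.358 servings → $3.39.
pasta + milk with both tight: 1.861 servings and 3.083 servings → $2.04.
chicken breast + milk with both targets exact would need a negative amount; discard.
The minimum over all feasible corners is $2.04.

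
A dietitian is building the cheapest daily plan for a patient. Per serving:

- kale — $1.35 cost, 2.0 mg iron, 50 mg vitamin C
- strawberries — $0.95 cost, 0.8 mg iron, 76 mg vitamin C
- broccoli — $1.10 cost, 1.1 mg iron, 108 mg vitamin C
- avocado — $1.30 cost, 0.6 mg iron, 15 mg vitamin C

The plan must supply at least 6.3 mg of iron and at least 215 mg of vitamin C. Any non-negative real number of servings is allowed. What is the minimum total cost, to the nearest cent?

Minimising a linear cost over {iron ≥ 6.3, vitamin C ≥ 215, servings ≥ 0} — the optimum is at a vertex, using one or two foods.
kale only: max(6.3/2.0, 215/50) = 4.3 servings → $5.80.
strawberries only: max(6.3/0.8, 215/76) = 7.875 servings → $7.48.
broccoli only: max(6.3/1.1, 215/108) = 5.727 servings → $6.30.
avocado only: max(6.3/0.6, 215/15) = 14.33 servings → $18.63.
kale + strawberries with both tight: 2.739 servings and 1.027 servings → $4.67.
kale + broccoli with both tight: 2.757 servings and 0.7143 servings → $4.51.
kale + avocado (both tight): parallel constraints — no distinct corner.
strawberries + broccoli: the both-tight solution has a negative serving — not a feasible corner.
strawberries + avocado with both tight: 1.027 servings and 9.131 servings → $12.85.
broccoli + avocado with both tight: 0.7143 servings and 9.19 servings → $12.73.
Cheapest feasible corner: $4.51.

$4.51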